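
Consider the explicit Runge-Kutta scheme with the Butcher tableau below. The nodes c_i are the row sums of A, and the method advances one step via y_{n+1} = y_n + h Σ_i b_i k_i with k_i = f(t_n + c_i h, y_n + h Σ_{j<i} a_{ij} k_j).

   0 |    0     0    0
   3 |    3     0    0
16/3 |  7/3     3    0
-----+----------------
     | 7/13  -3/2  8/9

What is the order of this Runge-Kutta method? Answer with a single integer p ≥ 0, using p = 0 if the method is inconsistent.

0

b = (7/13, -3/2, 8/9)
c = (0, 3, 16/3)
Ac = (0, 0, 9)
Σ b_i: 7/13·1 + (-3/2)·1 + 8/9·1 = -17/234 ≠ 1 ⇒ order 0.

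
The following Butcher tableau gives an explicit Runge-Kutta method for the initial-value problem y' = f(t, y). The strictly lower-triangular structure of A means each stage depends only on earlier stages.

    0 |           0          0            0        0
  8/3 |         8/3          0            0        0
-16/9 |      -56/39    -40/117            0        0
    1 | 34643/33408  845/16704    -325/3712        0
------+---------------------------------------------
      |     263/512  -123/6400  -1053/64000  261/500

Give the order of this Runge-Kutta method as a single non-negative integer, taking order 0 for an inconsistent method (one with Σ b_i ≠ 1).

4

b = (263/512, -123/6400, -1053/64000, 261/500)
c = (0, 8/3, -16/9, 1)
Ac = (0, 0, -320/351, 455/1566)
Σ b_i: 263/512·1 + (-123/6400)·1 + (-1053/64000)·1 + 261/500·1 = 1 ✓
b·c: (-123/6400)·8/3 + (-1053/64000)·(-16/9) + 261/500·1 = 1/2 ✓
b·c²: (-123/6400)·64/9 + (-1053/64000)·256/81 + 261/500·1 = 1/3 ✓
b·Ac: (-1053/64000)·(-320/351) + 261/500·455/1566 = 1/6 ✓
b·c³: (-123/6400)·512/27 + (-1053/64000)·(-4096/729) + 261/500·1 = 1/4 ✓
b·(c∘Ac): (-1053/64000)·5120/3159 + 261/500·455/1566 = 1/8 ✓
b·Ac²: (-1053/64000)·(-2560/1053) + 261/500·65/783 = 1/12 ✓
b·A²c: 261/500·125/1566 = 1/24 ✓; 4 stages ⇒ order 4.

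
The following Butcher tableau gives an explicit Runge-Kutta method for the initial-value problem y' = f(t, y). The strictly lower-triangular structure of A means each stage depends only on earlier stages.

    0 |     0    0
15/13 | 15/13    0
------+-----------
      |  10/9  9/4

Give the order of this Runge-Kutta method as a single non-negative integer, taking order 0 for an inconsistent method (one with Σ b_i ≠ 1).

0

b = (10/9, 9/4)
c = (0, 15/13)
Σ b_i: 10/9·1 + 9/4·1 = 121/36 ≠ 1 ⇒ order 0.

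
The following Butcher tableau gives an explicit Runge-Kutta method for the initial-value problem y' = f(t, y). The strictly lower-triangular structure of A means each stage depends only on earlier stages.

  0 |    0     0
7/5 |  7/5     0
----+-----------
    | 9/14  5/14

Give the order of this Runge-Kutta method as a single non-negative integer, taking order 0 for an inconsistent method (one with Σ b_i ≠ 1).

2

b = (9/14, 5/14)
c = (0, 7/5)
Σ b_i: 9/14·1 + 5/14·1 = 1 ✓
b·c: 5/14·7/5 = 1/2 ✓; 2 stages ⇒ order 2.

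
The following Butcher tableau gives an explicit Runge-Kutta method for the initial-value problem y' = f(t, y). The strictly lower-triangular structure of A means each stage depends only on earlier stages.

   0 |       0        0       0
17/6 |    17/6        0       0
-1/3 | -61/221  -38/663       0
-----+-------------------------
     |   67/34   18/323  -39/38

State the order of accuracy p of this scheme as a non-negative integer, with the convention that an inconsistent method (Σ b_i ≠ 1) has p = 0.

b = (67/34, 18/323, -39/38)
c = (0, 17/6, -1/3)
Ac = (0, 0, -19/117)
Σ b_i: 67/34·1 + 18/323·1 + (-39/38)·1 = 1 ✓
b·c: 18/323·17/6 + (-39/38)·(-1/3) = 1/2 ✓
b·c²: 18/323·289/36 + (-39/38)·1/9 = 1/3 ✓
b·Ac: (-39/38)·(-19/117) = 1/6 ✓; 3 stages ⇒ order 3.

3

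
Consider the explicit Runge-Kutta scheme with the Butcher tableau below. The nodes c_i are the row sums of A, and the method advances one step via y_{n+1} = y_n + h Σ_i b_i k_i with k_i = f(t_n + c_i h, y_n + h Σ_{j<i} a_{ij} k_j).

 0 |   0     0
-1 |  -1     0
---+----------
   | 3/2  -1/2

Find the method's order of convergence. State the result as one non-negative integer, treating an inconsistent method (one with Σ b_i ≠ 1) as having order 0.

2

b = (3/2, -1/2)
c = (0, -1)
Σ b_i: 3/2·1 + (-1/2)·1 = 1 ✓
b·c: (-1/2)·(-1) = 1/2 ✓; 2 stages ⇒ order 2.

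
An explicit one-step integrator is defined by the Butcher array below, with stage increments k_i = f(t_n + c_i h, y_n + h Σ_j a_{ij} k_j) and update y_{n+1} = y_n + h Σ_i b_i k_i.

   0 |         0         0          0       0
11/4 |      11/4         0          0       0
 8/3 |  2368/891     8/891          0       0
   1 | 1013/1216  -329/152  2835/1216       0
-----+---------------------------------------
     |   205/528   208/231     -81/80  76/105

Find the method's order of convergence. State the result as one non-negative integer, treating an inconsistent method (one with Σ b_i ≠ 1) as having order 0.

4

b = (205/528, 208/231, -81/80, 76/105)
c = (0, 11/4, 8/3, 1)
Ac = (0, 0, 2/81, 161/608)
Σ b_i: 205/528·1 + 208/231·1 + (-81/80)·1 + 76/105·1 = 1 ✓
b·c: 208/231·11/4 + (-81/80)·8/3 + 76/105·1 = 1/2 ✓
b·c²: 208/231·121/16 + (-81/80)·64/9 + 76/105·1 = 1/3 ✓
b·Ac: (-81/80)·2/81 + 76/105·161/608 = 1/6 ✓
b·c³: 208/231·1331/64 + (-81/80)·512/27 + 76/105·1 = 1/4 ✓
b·(c∘Ac): (-81/80)·16/243 + 76/105·161/608 = 1/8 ✓
b·Ac²: (-81/80)·11/162 + 76/105·511/2432 = 1/12 ✓
b·A²c: 76/105·35/608 = 1/24 ✓; 4 stages ⇒ order 4.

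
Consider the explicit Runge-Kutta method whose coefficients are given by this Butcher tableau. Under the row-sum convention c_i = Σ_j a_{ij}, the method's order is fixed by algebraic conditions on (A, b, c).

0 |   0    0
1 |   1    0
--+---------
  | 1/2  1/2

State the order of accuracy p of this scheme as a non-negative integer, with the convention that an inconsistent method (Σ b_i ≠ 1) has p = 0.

2

b = (1/2, 1/2)
c = (0, 1)
Σ b_i: 1/2·1 + 1/2·1 = 1 ✓
b·c: 1/2·1 = 1/2 ✓; 2 stages ⇒ order 2.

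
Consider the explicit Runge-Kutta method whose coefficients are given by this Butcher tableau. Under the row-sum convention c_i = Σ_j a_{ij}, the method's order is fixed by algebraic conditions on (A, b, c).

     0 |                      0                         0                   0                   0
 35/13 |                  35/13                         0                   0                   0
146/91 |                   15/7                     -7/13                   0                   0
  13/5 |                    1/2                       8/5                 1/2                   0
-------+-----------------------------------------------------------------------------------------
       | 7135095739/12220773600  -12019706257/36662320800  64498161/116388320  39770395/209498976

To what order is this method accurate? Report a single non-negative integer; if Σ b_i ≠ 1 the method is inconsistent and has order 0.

b = (7135095739/12220773600, -12019706257/36662320800, 64498161/116388320, 39770395/209498976)
c = (0, 35/13, 146/91, 13/5)
Ac = (0, 0, -245/169, 465/91)
Σ b_i: 7135095739/12220773600·1 + (-12019706257/36662320800)·1 + 64498161/116388320·1 + 39770395/209498976·1 = 1 ✓
b·c: (-12019706257/36662320800)·35/13 + 64498161/116388320·146/91 + 39770395/209498976·13/5 = 1/2 ✓
b·c²: (-12019706257/36662320800)·1225/169 + 64498161/116388320·21316/8281 + 39770395/209498976·169/25 = 1/3 ✓
b·Ac: 64498161/116388320·(-245/169) + 39770395/209498976·465/91 = 1/6 ✓
b·c³: (-12019706257/36662320800)·42875/2197 + 64498161/116388320·3112136/753571 + 39770395/209498976·2197/125 = -798128176831/1032655369200 ≠ 1/4 ⇒ order 3.
b·(c∘Ac): 64498161/116388320·(-5110/2197) + 39770395/209498976·93/7 = 14553656713/11801775648 ≠ 1/8
b·Ac²: 64498161/116388320·(-8575/2197) + 39770395/209498976·106698/8281 = 23382982555/82612429536 ≠ 1/12
b·A²c: 39770395/209498976·(-245/338) = -9743746775/70810653888 ≠ 1/24

3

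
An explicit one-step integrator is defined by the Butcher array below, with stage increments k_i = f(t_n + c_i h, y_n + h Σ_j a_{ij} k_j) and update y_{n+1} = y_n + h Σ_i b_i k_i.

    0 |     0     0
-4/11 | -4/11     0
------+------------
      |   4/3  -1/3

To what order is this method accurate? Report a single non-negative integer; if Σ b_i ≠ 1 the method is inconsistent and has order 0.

b = (4/3, -1/3)
c = (0, -4/11)
Σ b_i: 4/3·1 + (-1/3)·1 = 1 ✓
b·c: (-1/3)·(-4/11) = 4/33 ≠ 1/2 ⇒ order 1.

1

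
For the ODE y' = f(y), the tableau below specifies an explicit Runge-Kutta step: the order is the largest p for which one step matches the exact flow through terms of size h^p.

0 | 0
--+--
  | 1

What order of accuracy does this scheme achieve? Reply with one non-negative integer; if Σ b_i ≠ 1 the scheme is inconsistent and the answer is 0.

1

b = (1)
c = (0)
Σ b_i: 1·1 = 1 ✓; 1 stage ⇒ order 1.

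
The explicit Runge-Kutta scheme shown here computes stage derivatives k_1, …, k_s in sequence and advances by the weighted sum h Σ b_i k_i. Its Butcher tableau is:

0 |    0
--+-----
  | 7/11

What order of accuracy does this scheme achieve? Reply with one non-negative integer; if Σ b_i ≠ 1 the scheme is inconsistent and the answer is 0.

b = (7/11)
c = (0)
Σ b_i: 7/11·1 = 7/11 ≠ 1 ⇒ order 0.

0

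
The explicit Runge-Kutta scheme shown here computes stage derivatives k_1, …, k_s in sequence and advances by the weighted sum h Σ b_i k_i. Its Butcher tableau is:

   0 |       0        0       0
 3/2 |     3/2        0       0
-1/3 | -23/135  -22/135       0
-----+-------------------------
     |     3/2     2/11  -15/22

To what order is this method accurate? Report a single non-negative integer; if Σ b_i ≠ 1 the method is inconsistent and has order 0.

b = (3/2, 2/11, -15/22)
c = (0, 3/2, -1/3)
Ac = (0, 0, -11/45)
Σ b_i: 3/2·1 + 2/11·1 + (-15/22)·1 = 1 ✓
b·c: 2/11·3/2 + (-15/22)·(-1/3) = 1/2 ✓
b·c²: 2/11·9/4 + (-15/22)·1/9 = 1/3 ✓
b·Ac: (-15/22)·(-11/45) = 1/6 ✓; 3 stages ⇒ order 3.

3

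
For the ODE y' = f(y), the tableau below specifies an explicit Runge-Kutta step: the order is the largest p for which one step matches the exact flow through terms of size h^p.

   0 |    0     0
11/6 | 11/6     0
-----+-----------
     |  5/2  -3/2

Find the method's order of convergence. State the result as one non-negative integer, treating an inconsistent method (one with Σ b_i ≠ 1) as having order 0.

1

b = (5/2, -3/2)
c = (0, 11/6)
Σ b_i: 5/2·1 + (-3/2)·1 = 1 ✓
b·c: (-3/2)·11/6 = -11/4 ≠ 1/2 ⇒ order 1.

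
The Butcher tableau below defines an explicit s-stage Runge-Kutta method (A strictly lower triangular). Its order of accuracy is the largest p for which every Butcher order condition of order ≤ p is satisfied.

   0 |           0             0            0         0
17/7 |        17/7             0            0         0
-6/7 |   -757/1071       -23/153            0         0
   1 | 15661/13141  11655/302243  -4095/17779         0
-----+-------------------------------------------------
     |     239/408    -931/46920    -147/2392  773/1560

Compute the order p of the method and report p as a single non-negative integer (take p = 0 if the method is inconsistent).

4

b = (239/408, -931/46920, -147/2392, 773/1560)
c = (0, 17/7, -6/7, 1)
Ac = (0, 0, -23/63, 225/773)
Σ b_i: 239/408·1 + (-931/46920)·1 + (-147/2392)·1 + 773/1560·1 = 1 ✓
b·c: (-931/46920)·17/7 + (-147/2392)·(-6/7) + 773/1560·1 = 1/2 ✓
b·c²: (-931/46920)·289/49 + (-147/2392)·36/49 + 773/1560·1 = 1/3 ✓
b·Ac: (-147/2392)·(-23/63) + 773/1560·225/773 = 1/6 ✓
b·c³: (-931/46920)·4913/343 + (-147/2392)·(-216/343) + 773/1560·1 = 1/4 ✓
b·(c∘Ac): (-147/2392)·46/147 + 773/1560·225/773 = 1/8 ✓
b·Ac²: (-147/2392)·(-391/441) + 773/1560·45/773 = 1/12 ✓
b·A²c: 773/1560·65/773 = 1/24 ✓; 4 stages ⇒ order 4.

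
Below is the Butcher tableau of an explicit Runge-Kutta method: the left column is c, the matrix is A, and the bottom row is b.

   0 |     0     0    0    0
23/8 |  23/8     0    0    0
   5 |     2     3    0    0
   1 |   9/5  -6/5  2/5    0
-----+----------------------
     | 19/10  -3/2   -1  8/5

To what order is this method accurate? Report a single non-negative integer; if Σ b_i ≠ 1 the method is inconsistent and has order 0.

1

b = (19/10, -3/2, -1, 8/5)
c = (0, 23/8, 5, 1)
Ac = (0, 0, 69/8, -29/20)
Σ b_i: 19/10·1 + (-3/2)·1 + (-1)·1 + 8/5·1 = 1 ✓
b·c: (-3/2)·23/8 + (-1)·5 + 8/5·1 = -617/80 ≠ 1/2 ⇒ order 1.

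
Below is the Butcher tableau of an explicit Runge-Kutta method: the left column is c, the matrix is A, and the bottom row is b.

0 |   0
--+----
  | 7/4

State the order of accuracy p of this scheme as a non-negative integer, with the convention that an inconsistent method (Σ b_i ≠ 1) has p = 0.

0

b = (7/4)
c = (0)
Σ b_i: 7/4·1 = 7/4 ≠ 1 ⇒ order 0.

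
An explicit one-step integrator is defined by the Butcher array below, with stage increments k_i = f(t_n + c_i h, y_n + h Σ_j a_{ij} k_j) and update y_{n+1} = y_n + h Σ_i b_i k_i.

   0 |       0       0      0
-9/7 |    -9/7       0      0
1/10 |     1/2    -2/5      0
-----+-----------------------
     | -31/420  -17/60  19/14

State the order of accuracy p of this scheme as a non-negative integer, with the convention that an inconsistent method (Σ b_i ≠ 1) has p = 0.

2

b = (-31/420, -17/60, 19/14)
c = (0, -9/7, 1/10)
Ac = (0, 0, 18/35)
Σ b_i: (-31/420)·1 + (-17/60)·1 + 19/14·1 = 1 ✓
b·c: (-17/60)·(-9/7) + 19/14·1/10 = 1/2 ✓
b·c²: (-17/60)·81/49 + 19/14·1/100 = -4457/9800 ≠ 1/3 ⇒ order 2.
b·Ac: 19/14·18/35 = 171/245 ≠ 1/6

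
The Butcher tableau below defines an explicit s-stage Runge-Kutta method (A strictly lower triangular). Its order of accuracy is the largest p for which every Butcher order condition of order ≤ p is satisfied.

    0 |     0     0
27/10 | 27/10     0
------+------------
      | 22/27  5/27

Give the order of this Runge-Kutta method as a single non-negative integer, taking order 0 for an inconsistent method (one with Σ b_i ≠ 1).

b = (22/27, 5/27)
c = (0, 27/10)
Σ b_i: 22/27·1 + 5/27·1 = 1 ✓
b·c: 5/27·27/10 = 1/2 ✓; 2 stages ⇒ order 2.

2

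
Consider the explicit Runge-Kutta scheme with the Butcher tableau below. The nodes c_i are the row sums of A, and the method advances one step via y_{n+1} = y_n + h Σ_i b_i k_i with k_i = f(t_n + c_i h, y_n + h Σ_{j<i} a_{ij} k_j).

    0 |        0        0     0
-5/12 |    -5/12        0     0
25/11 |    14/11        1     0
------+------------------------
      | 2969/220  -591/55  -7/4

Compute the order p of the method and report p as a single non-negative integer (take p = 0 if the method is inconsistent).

b = (2969/220, -591/55, -7/4)
c = (0, -5/12, 25/11)
Ac = (0, 0, -5/12)
Σ b_i: 2969/220·1 + (-591/55)·1 + (-7/4)·1 = 1 ✓
b·c: (-591/55)·(-5/12) + (-7/4)·25/11 = 1/2 ✓
b·c²: (-591/55)·25/144 + (-7/4)·625/121 = -63335/5808 ≠ 1/3 ⇒ order 2.
b·Ac: (-7/4)·(-5/12) = 35/48 ≠ 1/6

2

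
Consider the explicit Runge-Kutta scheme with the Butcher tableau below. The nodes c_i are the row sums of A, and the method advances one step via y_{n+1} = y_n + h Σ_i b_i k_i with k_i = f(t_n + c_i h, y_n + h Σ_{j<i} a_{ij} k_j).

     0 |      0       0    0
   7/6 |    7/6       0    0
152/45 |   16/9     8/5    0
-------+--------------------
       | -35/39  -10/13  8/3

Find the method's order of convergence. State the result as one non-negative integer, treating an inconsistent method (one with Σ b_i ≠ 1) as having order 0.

b = (-35/39, -10/13, 8/3)
c = (0, 7/6, 152/45)
Ac = (0, 0, 28/15)
Σ b_i: (-35/39)·1 + (-10/13)·1 + 8/3·1 = 1 ✓
b·c: (-10/13)·7/6 + 8/3·152/45 = 14233/1755 ≠ 1/2 ⇒ order 1.

1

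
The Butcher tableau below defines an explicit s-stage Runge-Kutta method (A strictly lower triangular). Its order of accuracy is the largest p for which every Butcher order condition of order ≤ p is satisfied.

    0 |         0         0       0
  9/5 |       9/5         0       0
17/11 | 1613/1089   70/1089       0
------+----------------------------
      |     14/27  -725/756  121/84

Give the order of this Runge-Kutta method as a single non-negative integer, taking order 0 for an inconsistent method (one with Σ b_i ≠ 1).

b = (14/27, -725/756, 121/84)
c = (0, 9/5, 17/11)
Ac = (0, 0, 14/121)
Σ b_i: 14/27·1 + (-725/756)·1 + 121/84·1 = 1 ✓
b·c: (-725/756)·9/5 + 121/84·17/11 = 1/2 ✓
b·c²: (-725/756)·81/25 + 121/84·289/121 = 1/3 ✓
b·Ac: 121/84·14/121 = 1/6 ✓; 3 stages ⇒ order 3.

3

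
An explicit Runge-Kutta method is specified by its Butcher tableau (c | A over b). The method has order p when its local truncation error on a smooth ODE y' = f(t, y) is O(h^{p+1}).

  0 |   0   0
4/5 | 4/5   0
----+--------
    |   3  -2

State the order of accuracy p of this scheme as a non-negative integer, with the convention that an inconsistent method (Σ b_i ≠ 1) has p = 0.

b = (3, -2)
c = (0, 4/5)
Σ b_i: 3·1 + (-2)·1 = 1 ✓
b·c: (-2)·4/5 = -8/5 ≠ 1/2 ⇒ order 1.

1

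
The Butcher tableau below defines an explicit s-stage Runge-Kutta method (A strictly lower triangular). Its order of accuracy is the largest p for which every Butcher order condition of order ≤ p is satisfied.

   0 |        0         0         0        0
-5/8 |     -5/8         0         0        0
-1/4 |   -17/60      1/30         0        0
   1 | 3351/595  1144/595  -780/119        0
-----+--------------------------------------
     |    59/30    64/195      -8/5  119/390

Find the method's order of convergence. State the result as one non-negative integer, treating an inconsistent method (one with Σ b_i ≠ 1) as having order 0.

b = (59/30, 64/195, -8/5, 119/390)
c = (0, -5/8, -1/4, 1)
Ac = (0, 0, -1/48, 52/119)
Σ b_i: 59/30·1 + 64/195·1 + (-8/5)·1 + 119/390·1 = 1 ✓
b·c: 64/195·(-5/8) + (-8/5)·(-1/4) + 119/390·1 = 1/2 ✓
b·c²: 64/195·25/64 + (-8/5)·1/16 + 119/390·1 = 1/3 ✓
b·Ac: (-8/5)·(-1/48) + 119/390·52/119 = 1/6 ✓
b·c³: 64/195·(-125/512) + (-8/5)·(-1/64) + 119/390·1 = 1/4 ✓
b·(c∘Ac): (-8/5)·1/192 + 119/390·52/119 = 1/8 ✓
b·Ac²: (-8/5)·5/384 + 119/390·325/952 = 1/12 ✓
b·A²c: 119/390·65/476 = 1/24 ✓; 4 stages ⇒ order 4.

4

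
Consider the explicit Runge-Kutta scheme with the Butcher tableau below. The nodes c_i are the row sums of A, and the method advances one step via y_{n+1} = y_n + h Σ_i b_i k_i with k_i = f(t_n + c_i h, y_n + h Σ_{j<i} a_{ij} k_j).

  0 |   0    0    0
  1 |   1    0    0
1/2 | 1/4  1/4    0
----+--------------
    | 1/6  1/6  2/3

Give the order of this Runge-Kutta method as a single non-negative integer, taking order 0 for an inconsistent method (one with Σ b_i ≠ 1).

b = (1/6, 1/6, 2/3)
c = (0, 1, 1/2)
Ac = (0, 0, 1/4)
Σ b_i: 1/6·1 + 1/6·1 + 2/3·1 = 1 ✓
b·c: 1/6·1 + 2/3·1/2 = 1/2 ✓
b·c²: 1/6·1 + 2/3·1/4 = 1/3 ✓
b·Ac: 2/3·1/4 = 1/6 ✓; 3 stages ⇒ order 3.

3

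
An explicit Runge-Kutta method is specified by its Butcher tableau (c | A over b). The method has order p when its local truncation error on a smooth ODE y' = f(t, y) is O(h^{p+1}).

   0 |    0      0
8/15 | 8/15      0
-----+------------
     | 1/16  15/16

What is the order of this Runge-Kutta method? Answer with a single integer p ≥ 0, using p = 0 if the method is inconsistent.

2

b = (1/16, 15/16)
c = (0, 8/15)
Σ b_i: 1/16·1 + 15/16·1 = 1 ✓
b·c: 15/16·8/15 = 1/2 ✓; 2 stages ⇒ order 2.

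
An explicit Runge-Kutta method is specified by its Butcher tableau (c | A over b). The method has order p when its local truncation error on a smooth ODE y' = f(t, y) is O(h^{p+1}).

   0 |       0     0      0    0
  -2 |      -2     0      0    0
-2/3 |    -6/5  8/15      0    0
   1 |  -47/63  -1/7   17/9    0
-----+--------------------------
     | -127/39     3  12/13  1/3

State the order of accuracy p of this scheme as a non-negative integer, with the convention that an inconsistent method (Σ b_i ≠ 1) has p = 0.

1

b = (-127/39, 3, 12/13, 1/3)
c = (0, -2, -2/3, 1)
Ac = (0, 0, -16/15, -184/189)
Σ b_i: (-127/39)·1 + 3·1 + 12/13·1 + 1/3·1 = 1 ✓
b·c: 3·(-2) + 12/13·(-2/3) + 1/3·1 = -245/39 ≠ 1/2 ⇒ order 1.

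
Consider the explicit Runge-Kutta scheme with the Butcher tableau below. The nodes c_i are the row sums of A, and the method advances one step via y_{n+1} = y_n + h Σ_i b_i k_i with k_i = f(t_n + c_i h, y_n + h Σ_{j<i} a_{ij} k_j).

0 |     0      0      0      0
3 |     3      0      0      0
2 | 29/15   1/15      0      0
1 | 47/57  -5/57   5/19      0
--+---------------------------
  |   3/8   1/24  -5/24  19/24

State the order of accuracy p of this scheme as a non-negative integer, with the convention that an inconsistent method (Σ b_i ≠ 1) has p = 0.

4

b = (3/8, 1/24, -5/24, 19/24)
c = (0, 3, 2, 1)
Ac = (0, 0, 1/5, 5/19)
Σ b_i: 3/8·1 + 1/24·1 + (-5/24)·1 + 19/24·1 = 1 ✓
b·c: 1/24·3 + (-5/24)·2 + 19/24·1 = 1/2 ✓
b·c²: 1/24·9 + (-5/24)·4 + 19/24·1 = 1/3 ✓
b·Ac: (-5/24)·1/5 + 19/24·5/19 = 1/6 ✓
b·c³: 1/24·27 + (-5/24)·8 + 19/24·1 = 1/4 ✓
b·(c∘Ac): (-5/24)·2/5 + 19/24·5/19 = 1/8 ✓
b·Ac²: (-5/24)·3/5 + 19/24·5/19 = 1/12 ✓
b·A²c: 19/24·1/19 = 1/24 ✓; 4 stages ⇒ order 4.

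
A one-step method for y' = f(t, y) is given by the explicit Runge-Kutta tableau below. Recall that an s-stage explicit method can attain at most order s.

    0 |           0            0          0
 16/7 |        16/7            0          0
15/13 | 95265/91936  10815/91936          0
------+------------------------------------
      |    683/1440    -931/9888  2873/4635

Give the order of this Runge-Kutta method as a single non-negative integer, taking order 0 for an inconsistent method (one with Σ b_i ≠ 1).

b = (683/1440, -931/9888, 2873/4635)
c = (0, 16/7, 15/13)
Ac = (0, 0, 1545/5746)
Σ b_i: 683/1440·1 + (-931/9888)·1 + 2873/4635·1 = 1 ✓
b·c: (-931/9888)·16/7 + 2873/4635·15/13 = 1/2 ✓
b·c²: (-931/9888)·256/49 + 2873/4635·225/169 = 1/3 ✓
b·Ac: 2873/4635·1545/5746 = 1/6 ✓; 3 stages ⇒ order 3.

3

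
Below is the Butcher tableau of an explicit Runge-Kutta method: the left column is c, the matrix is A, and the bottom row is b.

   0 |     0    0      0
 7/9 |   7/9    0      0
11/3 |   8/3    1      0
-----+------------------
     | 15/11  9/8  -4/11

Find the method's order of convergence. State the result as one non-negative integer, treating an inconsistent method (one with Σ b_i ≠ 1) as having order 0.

0

b = (15/11, 9/8, -4/11)
c = (0, 7/9, 11/3)
Ac = (0, 0, 7/9)
Σ b_i: 15/11·1 + 9/8·1 + (-4/11)·1 = 17/8 ≠ 1 ⇒ order 0.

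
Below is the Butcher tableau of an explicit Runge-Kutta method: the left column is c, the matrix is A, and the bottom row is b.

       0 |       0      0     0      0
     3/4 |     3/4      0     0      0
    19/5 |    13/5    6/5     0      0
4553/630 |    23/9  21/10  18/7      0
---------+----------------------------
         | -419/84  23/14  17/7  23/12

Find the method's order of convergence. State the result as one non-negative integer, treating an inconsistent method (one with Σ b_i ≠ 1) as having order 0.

1

b = (-419/84, 23/14, 17/7, 23/12)
c = (0, 3/4, 19/5, 4553/630)
Ac = (0, 0, 9/10, 3177/280)
Σ b_i: (-419/84)·1 + 23/14·1 + 17/7·1 + 23/12·1 = 1 ✓
b·c: 23/14·3/4 + 17/7·19/5 + 23/12·4553/630 = 91901/3780 ≠ 1/2 ⇒ order 1.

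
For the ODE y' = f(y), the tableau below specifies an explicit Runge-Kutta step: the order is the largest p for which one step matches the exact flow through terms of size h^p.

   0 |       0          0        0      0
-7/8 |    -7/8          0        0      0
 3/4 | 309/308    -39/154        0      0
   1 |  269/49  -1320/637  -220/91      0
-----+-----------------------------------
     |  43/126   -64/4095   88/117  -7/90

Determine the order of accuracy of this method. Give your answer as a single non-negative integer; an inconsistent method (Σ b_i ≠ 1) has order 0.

4

b = (43/126, -64/4095, 88/117, -7/90)
c = (0, -7/8, 3/4, 1)
Ac = (0, 0, 39/176, 0)
Σ b_i: 43/126·1 + (-64/4095)·1 + 88/117·1 + (-7/90)·1 = 1 ✓
b·c: (-64/4095)·(-7/8) + 88/117·3/4 + (-7/90)·1 = 1/2 ✓
b·c²: (-64/4095)·49/64 + 88/117·9/16 + (-7/90)·1 = 1/3 ✓
b·Ac: 88/117·39/176 = 1/6 ✓
b·c³: (-64/4095)·(-343/512) + 88/117·27/64 + (-7/90)·1 = 1/4 ✓
b·(c∘Ac): 88/117·117/704 = 1/8 ✓
b·Ac²: 88/117·(-273/1408) + (-7/90)·(-165/56) = 1/12 ✓
b·A²c: (-7/90)·(-15/28) = 1/24 ✓; 4 stages ⇒ order 4.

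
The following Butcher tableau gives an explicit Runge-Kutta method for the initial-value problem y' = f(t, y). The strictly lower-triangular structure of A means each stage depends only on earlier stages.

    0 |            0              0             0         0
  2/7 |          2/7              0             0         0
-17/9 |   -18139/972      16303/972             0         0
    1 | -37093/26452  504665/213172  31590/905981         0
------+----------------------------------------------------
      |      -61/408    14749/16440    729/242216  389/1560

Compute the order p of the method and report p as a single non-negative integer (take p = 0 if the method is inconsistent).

b = (-61/408, 14749/16440, 729/242216, 389/1560)
c = (0, 2/7, -17/9, 1)
Ac = (0, 0, 2329/486, 475/778)
Σ b_i: (-61/408)·1 + 14749/16440·1 + 729/242216·1 + 389/1560·1 = 1 ✓
b·c: 14749/16440·2/7 + 729/242216·(-17/9) + 389/1560·1 = 1/2 ✓
b·c²: 14749/16440·4/49 + 729/242216·289/81 + 389/1560·1 = 1/3 ✓
b·Ac: 729/242216·2329/486 + 389/1560·475/778 = 1/6 ✓
b·c³: 14749/16440·8/343 + 729/242216·(-4913/729) + 389/1560·1 = 1/4 ✓
b·(c∘Ac): 729/242216·(-39593/4374) + 389/1560·475/778 = 1/8 ✓
b·Ac²: 729/242216·2329/1701 + 389/1560·865/2723 = 1/12 ✓
b·A²c: 389/1560·65/389 = 1/24 ✓; 4 stages ⇒ order 4.

4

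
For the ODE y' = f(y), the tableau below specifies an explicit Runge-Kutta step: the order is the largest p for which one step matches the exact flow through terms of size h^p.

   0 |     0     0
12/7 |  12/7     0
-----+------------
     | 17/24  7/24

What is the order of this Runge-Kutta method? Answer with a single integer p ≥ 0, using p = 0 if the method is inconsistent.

2

b = (17/24, 7/24)
c = (0, 12/7)
Σ b_i: 17/24·1 + 7/24·1 = 1 ✓
b·c: 7/24·12/7 = 1/2 ✓; 2 stages ⇒ order 2.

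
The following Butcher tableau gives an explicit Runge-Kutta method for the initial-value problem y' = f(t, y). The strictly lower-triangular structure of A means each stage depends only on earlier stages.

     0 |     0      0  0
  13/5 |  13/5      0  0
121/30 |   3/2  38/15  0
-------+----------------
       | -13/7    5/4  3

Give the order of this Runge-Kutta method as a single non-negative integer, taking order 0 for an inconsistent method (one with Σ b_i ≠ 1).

b = (-13/7, 5/4, 3)
c = (0, 13/5, 121/30)
Ac = (0, 0, 494/75)
Σ b_i: (-13/7)·1 + 5/4·1 + 3·1 = 67/28 ≠ 1 ⇒ order 0.

0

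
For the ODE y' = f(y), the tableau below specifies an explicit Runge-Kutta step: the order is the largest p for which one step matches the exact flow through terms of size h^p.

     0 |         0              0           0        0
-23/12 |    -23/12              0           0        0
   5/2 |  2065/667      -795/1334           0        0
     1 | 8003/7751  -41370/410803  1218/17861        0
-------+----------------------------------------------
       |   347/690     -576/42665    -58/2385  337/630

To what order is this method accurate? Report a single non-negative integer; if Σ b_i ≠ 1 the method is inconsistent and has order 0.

b = (347/690, -576/42665, -58/2385, 337/630)
c = (0, -23/12, 5/2, 1)
Ac = (0, 0, 265/232, 245/674)
Σ b_i: 347/690·1 + (-576/42665)·1 + (-58/2385)·1 + 337/630·1 = 1 ✓
b·c: (-576/42665)·(-23/12) + (-58/2385)·5/2 + 337/630·1 = 1/2 ✓
b·c²: (-576/42665)·529/144 + (-58/2385)·25/4 + 337/630·1 = 1/3 ✓
b·Ac: (-58/2385)·265/232 + 337/630·245/674 = 1/6 ✓
b·c³: (-576/42665)·(-12167/1728) + (-58/2385)·125/8 + 337/630·1 = 1/4 ✓
b·(c∘Ac): (-58/2385)·1325/464 + 337/630·245/674 = 1/8 ✓
b·Ac²: (-58/2385)·(-6095/2784) + 337/630·455/8088 = 1/12 ✓
b·A²c: 337/630·105/1348 = 1/24 ✓; 4 stages ⇒ order 4.

4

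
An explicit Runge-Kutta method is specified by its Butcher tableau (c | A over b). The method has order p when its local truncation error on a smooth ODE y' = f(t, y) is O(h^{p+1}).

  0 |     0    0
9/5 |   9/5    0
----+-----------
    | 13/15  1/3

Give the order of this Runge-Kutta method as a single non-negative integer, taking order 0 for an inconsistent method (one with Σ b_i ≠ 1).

b = (13/15, 1/3)
c = (0, 9/5)
Σ b_i: 13/15·1 + 1/3·1 = 6/5 ≠ 1 ⇒ order 0.

0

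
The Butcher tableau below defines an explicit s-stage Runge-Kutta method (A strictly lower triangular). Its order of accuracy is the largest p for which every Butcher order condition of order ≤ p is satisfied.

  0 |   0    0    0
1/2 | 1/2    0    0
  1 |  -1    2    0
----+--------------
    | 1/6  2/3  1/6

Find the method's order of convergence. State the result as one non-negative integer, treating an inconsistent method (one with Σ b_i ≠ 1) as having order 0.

3

b = (1/6, 2/3, 1/6)
c = (0, 1/2, 1)
Ac = (0, 0, 1)
Σ b_i: 1/6·1 + 2/3·1 + 1/6·1 = 1 ✓
b·c: 2/3·1/2 + 1/6·1 = 1/2 ✓
b·c²: 2/3·1/4 + 1/6·1 = 1/3 ✓
b·Ac: 1/6·1 = 1/6 ✓; 3 stages ⇒ order 3.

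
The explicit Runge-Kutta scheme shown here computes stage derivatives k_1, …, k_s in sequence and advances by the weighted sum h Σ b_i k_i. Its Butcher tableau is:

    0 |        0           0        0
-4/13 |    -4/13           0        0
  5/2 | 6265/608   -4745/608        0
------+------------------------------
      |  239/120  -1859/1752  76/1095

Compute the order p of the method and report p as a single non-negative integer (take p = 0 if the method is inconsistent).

b = (239/120, -1859/1752, 76/1095)
c = (0, -4/13, 5/2)
Ac = (0, 0, 365/152)
Σ b_i: 239/120·1 + (-1859/1752)·1 + 76/1095·1 = 1 ✓
b·c: (-1859/1752)·(-4/13) + 76/1095·5/2 = 1/2 ✓
b·c²: (-1859/1752)·16/169 + 76/1095·25/4 = 1/3 ✓
b·Ac: 76/1095·365/152 = 1/6 ✓; 3 stages ⇒ order 3.

3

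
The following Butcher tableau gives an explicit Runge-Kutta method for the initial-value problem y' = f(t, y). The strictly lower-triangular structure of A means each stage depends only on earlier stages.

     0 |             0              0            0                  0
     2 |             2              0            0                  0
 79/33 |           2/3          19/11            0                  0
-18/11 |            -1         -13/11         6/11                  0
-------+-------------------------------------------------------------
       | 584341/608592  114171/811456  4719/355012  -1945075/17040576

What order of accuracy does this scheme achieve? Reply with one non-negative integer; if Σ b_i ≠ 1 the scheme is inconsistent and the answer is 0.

3

b = (584341/608592, 114171/811456, 4719/355012, -1945075/17040576)
c = (0, 2, 79/33, -18/11)
Ac = (0, 0, 38/11, -128/121)
Σ b_i: 584341/608592·1 + 114171/811456·1 + 4719/355012·1 + (-1945075/17040576)·1 = 1 ✓
b·c: 114171/811456·2 + 4719/355012·79/33 + (-1945075/17040576)·(-18/11) = 1/2 ✓
b·c²: 114171/811456·4 + 4719/355012·6241/1089 + (-1945075/17040576)·324/121 = 1/3 ✓
b·Ac: 4719/355012·38/11 + (-1945075/17040576)·(-128/121) = 1/6 ✓
b·c³: 114171/811456·8 + 4719/355012·493039/35937 + (-1945075/17040576)·(-5832/1331) = 9078253/5020884 ≠ 1/4 ⇒ order 3.
b·(c∘Ac): 4719/355012·3002/363 + (-1945075/17040576)·2304/1331 = -24451/278938 ≠ 1/8
b·Ac²: 4719/355012·76/11 + (-1945075/17040576)·(-6394/3993) = 77214143/281169504 ≠ 1/12
b·A²c: (-1945075/17040576)·228/121 = -305425/1420048 ≠ 1/24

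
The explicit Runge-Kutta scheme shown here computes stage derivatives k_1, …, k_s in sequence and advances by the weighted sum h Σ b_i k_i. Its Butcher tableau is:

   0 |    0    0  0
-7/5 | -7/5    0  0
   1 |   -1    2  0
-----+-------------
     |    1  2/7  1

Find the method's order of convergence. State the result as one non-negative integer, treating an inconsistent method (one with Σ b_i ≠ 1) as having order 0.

b = (1, 2/7, 1)
c = (0, -7/5, 1)
Ac = (0, 0, -14/5)
Σ b_i: 1·1 + 2/7·1 + 1·1 = 16/7 ≠ 1 ⇒ order 0.

0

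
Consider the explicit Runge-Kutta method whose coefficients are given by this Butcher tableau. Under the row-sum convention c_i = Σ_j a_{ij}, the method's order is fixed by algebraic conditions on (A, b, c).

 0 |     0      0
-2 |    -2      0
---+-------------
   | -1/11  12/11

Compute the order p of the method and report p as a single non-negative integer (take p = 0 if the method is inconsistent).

1

b = (-1/11, 12/11)
c = (0, -2)
Σ b_i: (-1/11)·1 + 12/11·1 = 1 ✓
b·c: 12/11·(-2) = -24/11 ≠ 1/2 ⇒ order 1.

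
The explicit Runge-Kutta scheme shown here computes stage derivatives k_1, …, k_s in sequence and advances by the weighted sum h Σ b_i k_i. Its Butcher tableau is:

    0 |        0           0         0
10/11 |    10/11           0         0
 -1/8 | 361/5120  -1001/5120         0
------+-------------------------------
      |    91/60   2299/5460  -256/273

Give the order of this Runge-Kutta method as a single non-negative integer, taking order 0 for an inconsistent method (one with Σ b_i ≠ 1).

b = (91/60, 2299/5460, -256/273)
c = (0, 10/11, -1/8)
Ac = (0, 0, -91/512)
Σ b_i: 91/60·1 + 2299/5460·1 + (-256/273)·1 = 1 ✓
b·c: 2299/5460·10/11 + (-256/273)·(-1/8) = 1/2 ✓
b·c²: 2299/5460·100/121 + (-256/273)·1/64 = 1/3 ✓
b·Ac: (-256/273)·(-91/512) = 1/6 ✓; 3 stages ⇒ order 3.

3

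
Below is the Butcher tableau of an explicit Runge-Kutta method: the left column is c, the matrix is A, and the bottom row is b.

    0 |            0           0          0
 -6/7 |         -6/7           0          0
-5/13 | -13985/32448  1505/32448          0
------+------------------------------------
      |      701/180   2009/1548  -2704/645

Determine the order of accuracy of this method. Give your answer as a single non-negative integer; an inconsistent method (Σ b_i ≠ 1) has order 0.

b = (701/180, 2009/1548, -2704/645)
c = (0, -6/7, -5/13)
Ac = (0, 0, -215/5408)
Σ b_i: 701/180·1 + 2009/1548·1 + (-2704/645)·1 = 1 ✓
b·c: 2009/1548·(-6/7) + (-2704/645)·(-5/13) = 1/2 ✓
b·c²: 2009/1548·36/49 + (-2704/645)·25/169 = 1/3 ✓
b·Ac: (-2704/645)·(-215/5408) = 1/6 ✓; 3 stages ⇒ order 3.

3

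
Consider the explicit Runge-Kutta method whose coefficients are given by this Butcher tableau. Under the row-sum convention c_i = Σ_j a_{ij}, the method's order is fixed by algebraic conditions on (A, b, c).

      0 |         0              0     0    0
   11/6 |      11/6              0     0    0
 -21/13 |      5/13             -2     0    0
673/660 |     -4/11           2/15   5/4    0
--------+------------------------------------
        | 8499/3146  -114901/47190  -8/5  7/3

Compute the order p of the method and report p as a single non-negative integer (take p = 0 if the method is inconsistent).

b = (8499/3146, -114901/47190, -8/5, 7/3)
c = (0, 11/6, -21/13, 673/660)
Ac = (0, 0, -11/3, -4153/2340)
Σ b_i: 8499/3146·1 + (-114901/47190)·1 + (-8/5)·1 + 7/3·1 = 1 ✓
b·c: (-114901/47190)·11/6 + (-8/5)·(-21/13) + 7/3·673/660 = 1/2 ✓
b·c²: (-114901/47190)·121/36 + (-8/5)·441/169 + 7/3·452929/435600 = -731218601/73616400 ≠ 1/3 ⇒ order 2.
b·Ac: (-8/5)·(-11/3) + 7/3·(-4153/2340) = 12113/7020 ≠ 1/6

2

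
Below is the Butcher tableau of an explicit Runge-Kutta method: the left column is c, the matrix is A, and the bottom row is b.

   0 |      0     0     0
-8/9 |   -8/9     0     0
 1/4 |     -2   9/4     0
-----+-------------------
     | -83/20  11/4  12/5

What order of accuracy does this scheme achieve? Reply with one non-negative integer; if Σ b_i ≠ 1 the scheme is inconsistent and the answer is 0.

1

b = (-83/20, 11/4, 12/5)
c = (0, -8/9, 1/4)
Ac = (0, 0, -2)
Σ b_i: (-83/20)·1 + 11/4·1 + 12/5·1 = 1 ✓
b·c: 11/4·(-8/9) + 12/5·1/4 = -83/45 ≠ 1/2 ⇒ order 1.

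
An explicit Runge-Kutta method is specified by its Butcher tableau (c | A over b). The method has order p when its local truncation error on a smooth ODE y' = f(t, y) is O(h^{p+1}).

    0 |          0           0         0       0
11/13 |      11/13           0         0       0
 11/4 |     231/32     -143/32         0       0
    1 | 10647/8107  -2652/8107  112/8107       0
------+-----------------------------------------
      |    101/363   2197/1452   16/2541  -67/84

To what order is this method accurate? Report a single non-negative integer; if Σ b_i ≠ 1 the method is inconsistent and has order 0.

4

b = (101/363, 2197/1452, 16/2541, -67/84)
c = (0, 11/13, 11/4, 1)
Ac = (0, 0, -121/32, -16/67)
Σ b_i: 101/363·1 + 2197/1452·1 + 16/2541·1 + (-67/84)·1 = 1 ✓
b·c: 2197/1452·11/13 + 16/2541·11/4 + (-67/84)·1 = 1/2 ✓
b·c²: 2197/1452·121/169 + 16/2541·121/16 + (-67/84)·1 = 1/3 ✓
b·Ac: 16/2541·(-121/32) + (-67/84)·(-16/67) = 1/6 ✓
b·c³: 2197/1452·1331/2197 + 16/2541·1331/64 + (-67/84)·1 = 1/4 ✓
b·(c∘Ac): 16/2541·(-1331/128) + (-67/84)·(-16/67) = 1/8 ✓
b·Ac²: 16/2541·(-1331/416) + (-67/84)·(-113/871) = 1/12 ✓
b·A²c: (-67/84)·(-7/134) = 1/24 ✓; 4 stages ⇒ order 4.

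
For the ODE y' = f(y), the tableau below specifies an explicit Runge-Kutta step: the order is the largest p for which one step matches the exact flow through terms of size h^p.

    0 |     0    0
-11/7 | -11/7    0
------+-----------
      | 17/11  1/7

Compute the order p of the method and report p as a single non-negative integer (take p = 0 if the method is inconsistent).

0

b = (17/11, 1/7)
c = (0, -11/7)
Σ b_i: 17/11·1 + 1/7·1 = 130/77 ≠ 1 ⇒ order 0.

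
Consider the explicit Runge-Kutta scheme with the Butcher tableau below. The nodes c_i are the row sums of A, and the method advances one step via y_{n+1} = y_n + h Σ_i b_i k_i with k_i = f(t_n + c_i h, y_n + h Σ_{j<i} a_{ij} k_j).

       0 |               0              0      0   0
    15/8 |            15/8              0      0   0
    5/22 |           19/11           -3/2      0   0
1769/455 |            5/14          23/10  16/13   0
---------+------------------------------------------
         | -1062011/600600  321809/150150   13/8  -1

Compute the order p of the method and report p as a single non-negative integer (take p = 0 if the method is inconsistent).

2

b = (-1062011/600600, 321809/150150, 13/8, -1)
c = (0, 15/8, 5/22, 1769/455)
Ac = (0, 0, -45/16, 10507/2288)
Σ b_i: (-1062011/600600)·1 + 321809/150150·1 + 13/8·1 + (-1)·1 = 1 ✓
b·c: 321809/150150·15/8 + 13/8·5/22 + (-1)·1769/455 = 1/2 ✓
b·c²: 321809/150150·225/64 + 13/8·25/484 + (-1)·3129361/207025 = -24038599993/3206403200 ≠ 1/3 ⇒ order 2.
b·Ac: 13/8·(-45/16) + (-1)·10507/2288 = -167711/18304 ≠ 1/6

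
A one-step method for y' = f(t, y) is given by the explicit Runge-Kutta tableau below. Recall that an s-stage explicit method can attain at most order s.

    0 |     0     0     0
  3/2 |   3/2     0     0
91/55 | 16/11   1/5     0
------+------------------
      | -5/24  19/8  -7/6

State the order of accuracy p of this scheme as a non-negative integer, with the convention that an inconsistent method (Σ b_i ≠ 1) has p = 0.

1

b = (-5/24, 19/8, -7/6)
c = (0, 3/2, 91/55)
Ac = (0, 0, 3/10)
Σ b_i: (-5/24)·1 + 19/8·1 + (-7/6)·1 = 1 ✓
b·c: 19/8·3/2 + (-7/6)·91/55 = 4309/2640 ≠ 1/2 ⇒ order 1.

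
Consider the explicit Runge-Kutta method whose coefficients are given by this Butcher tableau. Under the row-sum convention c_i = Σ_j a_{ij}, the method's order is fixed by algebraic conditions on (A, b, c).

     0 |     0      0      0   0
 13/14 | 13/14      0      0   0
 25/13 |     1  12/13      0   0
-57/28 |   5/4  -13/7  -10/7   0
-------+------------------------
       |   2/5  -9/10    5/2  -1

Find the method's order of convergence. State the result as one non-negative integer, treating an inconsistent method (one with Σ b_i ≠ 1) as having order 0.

1

b = (2/5, -9/10, 5/2, -1)
c = (0, 13/14, 25/13, -57/28)
Ac = (0, 0, 6/7, -5697/1274)
Σ b_i: 2/5·1 + (-9/10)·1 + 5/2·1 + (-1)·1 = 1 ✓
b·c: (-9/10)·13/14 + 5/2·25/13 + (-1)·(-57/28) = 781/130 ≠ 1/2 ⇒ order 1.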